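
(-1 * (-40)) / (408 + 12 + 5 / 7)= 56 / 589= 0.10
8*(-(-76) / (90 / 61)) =18544 / 45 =412.09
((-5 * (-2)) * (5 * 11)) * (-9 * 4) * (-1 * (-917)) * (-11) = 199722600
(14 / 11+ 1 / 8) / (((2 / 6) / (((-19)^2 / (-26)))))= -133209 / 2288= -58.22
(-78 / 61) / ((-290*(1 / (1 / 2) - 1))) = 39 / 8845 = 0.00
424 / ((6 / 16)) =3392 / 3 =1130.67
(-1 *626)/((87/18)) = -3756/29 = -129.52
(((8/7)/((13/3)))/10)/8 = 3/910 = 0.00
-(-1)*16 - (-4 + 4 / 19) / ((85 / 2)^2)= 2196688 / 137275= 16.00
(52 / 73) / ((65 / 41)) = 0.45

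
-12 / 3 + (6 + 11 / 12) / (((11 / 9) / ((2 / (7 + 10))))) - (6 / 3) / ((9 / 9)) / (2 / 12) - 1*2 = -6483 / 374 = -17.33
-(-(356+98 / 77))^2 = -15444900 / 121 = -127643.80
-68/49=-1.39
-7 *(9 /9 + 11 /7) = -18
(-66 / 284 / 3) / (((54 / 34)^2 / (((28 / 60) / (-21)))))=3179 / 4658310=0.00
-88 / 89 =-0.99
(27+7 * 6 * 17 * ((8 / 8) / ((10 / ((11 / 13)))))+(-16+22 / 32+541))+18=656347 / 1040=631.10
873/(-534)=-291/178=-1.63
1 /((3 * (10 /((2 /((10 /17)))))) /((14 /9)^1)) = 119 /675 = 0.18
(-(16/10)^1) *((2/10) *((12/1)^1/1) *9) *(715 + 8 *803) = -6168096/25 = -246723.84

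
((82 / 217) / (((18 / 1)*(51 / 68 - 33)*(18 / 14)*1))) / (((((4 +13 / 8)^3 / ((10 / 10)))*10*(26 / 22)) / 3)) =-461824 / 639537575625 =-0.00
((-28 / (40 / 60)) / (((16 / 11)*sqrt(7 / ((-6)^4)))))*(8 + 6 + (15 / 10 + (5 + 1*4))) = -14553*sqrt(7) / 4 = -9625.90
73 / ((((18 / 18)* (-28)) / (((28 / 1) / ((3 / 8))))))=-584 / 3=-194.67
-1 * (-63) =63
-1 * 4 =-4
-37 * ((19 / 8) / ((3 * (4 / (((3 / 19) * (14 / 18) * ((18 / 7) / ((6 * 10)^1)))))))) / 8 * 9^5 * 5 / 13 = -728271 / 6656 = -109.42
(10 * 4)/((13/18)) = 720/13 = 55.38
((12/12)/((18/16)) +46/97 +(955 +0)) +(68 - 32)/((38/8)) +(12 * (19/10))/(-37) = 2956056877/3068595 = 963.33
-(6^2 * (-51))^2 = -3370896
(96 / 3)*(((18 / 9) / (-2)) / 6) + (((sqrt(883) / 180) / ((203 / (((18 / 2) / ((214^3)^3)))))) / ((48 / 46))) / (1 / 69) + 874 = 529*sqrt(883) / 30573135472336188614328320 + 2606 / 3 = 868.67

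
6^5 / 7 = 7776 / 7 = 1110.86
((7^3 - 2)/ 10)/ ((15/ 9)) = 1023/ 50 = 20.46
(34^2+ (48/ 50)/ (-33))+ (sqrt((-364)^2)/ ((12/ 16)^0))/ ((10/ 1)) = 327902/ 275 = 1192.37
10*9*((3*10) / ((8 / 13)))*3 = 13162.50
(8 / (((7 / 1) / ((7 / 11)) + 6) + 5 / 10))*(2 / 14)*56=3.66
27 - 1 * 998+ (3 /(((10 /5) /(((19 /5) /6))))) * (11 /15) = -291091 /300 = -970.30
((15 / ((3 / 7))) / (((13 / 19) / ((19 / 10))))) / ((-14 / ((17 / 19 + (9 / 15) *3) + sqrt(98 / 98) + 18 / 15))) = -1767 / 52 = -33.98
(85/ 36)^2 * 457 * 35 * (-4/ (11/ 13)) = -1502330375/ 3564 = -421529.29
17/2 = 8.50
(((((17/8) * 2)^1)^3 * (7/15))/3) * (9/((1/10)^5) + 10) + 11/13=40237920251/3744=10747307.76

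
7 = 7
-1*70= -70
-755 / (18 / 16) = -6040 / 9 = -671.11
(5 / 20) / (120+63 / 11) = 11 / 5532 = 0.00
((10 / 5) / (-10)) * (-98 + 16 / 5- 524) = 3094 / 25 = 123.76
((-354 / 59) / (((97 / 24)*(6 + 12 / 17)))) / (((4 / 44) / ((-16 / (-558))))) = -11968 / 171399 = -0.07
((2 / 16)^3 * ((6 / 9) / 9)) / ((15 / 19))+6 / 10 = 62227 / 103680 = 0.60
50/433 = 0.12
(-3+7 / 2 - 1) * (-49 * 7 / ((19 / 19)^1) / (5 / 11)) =3773 / 10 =377.30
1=1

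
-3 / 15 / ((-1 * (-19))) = -1 / 95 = -0.01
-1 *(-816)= 816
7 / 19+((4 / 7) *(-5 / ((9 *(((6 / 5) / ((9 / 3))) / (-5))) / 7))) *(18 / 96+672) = 2838181 / 152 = 18672.24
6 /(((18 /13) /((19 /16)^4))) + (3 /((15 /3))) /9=2845467 /327680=8.68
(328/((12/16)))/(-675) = -1312/2025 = -0.65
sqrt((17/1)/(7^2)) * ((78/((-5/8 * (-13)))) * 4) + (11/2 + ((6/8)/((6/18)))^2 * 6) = 192 * sqrt(17)/35 + 287/8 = 58.49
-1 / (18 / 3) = -0.17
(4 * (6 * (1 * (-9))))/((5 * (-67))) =216/335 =0.64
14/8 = 7/4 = 1.75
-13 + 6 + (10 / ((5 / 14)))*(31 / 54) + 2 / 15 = 1243 / 135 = 9.21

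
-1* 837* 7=-5859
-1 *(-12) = 12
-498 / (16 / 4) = -249 / 2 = -124.50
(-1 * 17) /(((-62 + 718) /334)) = -2839 /328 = -8.66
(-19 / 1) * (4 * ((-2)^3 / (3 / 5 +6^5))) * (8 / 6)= 0.10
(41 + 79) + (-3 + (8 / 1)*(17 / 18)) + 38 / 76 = 2251 / 18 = 125.06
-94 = -94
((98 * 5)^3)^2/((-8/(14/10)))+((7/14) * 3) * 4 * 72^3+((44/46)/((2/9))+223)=-55711180932511548/23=-2422225257935284.70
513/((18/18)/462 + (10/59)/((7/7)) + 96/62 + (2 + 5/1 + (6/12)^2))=866967948/15159337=57.19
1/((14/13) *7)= 13/98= 0.13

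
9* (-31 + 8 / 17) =-4671 / 17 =-274.76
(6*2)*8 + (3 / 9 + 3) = 99.33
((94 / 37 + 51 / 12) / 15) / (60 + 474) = 0.00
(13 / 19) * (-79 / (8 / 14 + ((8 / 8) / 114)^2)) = -4917276 / 51991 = -94.58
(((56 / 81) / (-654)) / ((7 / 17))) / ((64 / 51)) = -289 / 141264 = -0.00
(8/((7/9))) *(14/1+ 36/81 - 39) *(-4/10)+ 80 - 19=5671/35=162.03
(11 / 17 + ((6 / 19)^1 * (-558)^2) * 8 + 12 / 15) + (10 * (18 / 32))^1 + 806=10173425851 / 12920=787416.86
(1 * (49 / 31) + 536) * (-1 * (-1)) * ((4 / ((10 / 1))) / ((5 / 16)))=106656 / 155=688.10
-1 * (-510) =510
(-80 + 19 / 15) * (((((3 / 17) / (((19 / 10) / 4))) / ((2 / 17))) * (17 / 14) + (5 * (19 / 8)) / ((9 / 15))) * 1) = -17813023 / 9576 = -1860.17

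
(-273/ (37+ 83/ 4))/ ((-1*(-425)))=-52/ 4675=-0.01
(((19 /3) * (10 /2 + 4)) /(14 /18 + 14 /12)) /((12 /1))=2.44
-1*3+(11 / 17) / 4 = -193 / 68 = -2.84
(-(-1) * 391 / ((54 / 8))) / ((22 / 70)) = 184.31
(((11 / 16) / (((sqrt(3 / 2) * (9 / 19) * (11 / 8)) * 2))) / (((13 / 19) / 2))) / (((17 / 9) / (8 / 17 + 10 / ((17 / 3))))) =6859 * sqrt(6) / 11271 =1.49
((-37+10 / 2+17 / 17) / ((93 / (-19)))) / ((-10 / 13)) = -8.23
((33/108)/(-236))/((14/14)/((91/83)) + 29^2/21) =-1001/31667424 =-0.00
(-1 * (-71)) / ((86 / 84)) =2982 / 43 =69.35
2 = 2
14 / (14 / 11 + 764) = 77 / 4209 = 0.02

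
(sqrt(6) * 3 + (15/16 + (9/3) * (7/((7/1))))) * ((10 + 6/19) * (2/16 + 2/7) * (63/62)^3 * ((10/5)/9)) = 281802969/72451712 + 13419189 * sqrt(6)/4528232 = 11.15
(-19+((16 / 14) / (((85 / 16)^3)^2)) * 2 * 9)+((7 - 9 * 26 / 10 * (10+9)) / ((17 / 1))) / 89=-4532061705315369 / 234964148234375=-19.29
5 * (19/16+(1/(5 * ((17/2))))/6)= 4861/816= 5.96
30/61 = 0.49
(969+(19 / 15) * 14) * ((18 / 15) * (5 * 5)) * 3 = 88806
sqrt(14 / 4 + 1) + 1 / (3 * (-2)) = -1 / 6 + 3 * sqrt(2) / 2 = 1.95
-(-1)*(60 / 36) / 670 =1 / 402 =0.00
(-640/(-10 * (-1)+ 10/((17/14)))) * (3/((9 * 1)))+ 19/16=-15641/1488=-10.51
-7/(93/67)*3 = -469/31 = -15.13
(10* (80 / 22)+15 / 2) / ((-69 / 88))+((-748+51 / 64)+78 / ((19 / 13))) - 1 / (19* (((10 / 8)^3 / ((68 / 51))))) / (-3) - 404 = -36302054293 / 31464000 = -1153.76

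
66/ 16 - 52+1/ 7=-2673/ 56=-47.73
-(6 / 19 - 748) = 14206 / 19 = 747.68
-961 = -961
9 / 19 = 0.47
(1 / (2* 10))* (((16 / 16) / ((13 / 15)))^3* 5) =3375 / 8788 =0.38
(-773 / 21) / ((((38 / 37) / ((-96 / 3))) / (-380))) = -9152320 / 21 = -435824.76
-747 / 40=-18.68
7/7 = 1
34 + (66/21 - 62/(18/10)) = 170/63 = 2.70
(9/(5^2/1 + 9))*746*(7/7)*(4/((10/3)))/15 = 6714/425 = 15.80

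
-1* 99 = -99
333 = 333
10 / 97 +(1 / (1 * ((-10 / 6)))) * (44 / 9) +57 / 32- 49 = -2330281 / 46560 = -50.05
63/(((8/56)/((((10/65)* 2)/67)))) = 1764/871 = 2.03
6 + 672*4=2694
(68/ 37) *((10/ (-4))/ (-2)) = 85/ 37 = 2.30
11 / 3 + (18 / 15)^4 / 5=38263 / 9375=4.08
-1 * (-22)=22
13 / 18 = 0.72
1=1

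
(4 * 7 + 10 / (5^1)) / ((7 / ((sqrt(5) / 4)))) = 15 * sqrt(5) / 14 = 2.40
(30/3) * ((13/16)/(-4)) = -65/32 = -2.03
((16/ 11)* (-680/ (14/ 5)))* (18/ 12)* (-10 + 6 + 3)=40800/ 77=529.87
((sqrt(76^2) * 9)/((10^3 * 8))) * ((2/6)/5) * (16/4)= 57/2500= 0.02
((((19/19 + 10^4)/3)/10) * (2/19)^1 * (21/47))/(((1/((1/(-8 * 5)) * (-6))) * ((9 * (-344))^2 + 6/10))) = 70007/285319947460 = 0.00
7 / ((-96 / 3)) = -7 / 32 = -0.22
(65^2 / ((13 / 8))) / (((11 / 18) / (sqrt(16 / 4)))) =8509.09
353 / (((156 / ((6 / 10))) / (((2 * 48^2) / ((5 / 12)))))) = 4879872 / 325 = 15014.99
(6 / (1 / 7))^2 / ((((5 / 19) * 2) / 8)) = 134064 / 5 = 26812.80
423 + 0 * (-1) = 423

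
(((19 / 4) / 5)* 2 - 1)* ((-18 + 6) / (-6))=9 / 5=1.80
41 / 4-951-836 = -7107 / 4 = -1776.75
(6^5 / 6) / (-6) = -216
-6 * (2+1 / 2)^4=-1875 / 8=-234.38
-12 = -12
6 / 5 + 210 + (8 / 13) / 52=178474 / 845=211.21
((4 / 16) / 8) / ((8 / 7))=7 / 256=0.03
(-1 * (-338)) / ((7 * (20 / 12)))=1014 / 35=28.97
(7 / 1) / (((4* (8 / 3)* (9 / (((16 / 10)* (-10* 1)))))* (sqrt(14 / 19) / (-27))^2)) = -4617 / 4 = -1154.25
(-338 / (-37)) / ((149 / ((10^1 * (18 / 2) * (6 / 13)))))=14040 / 5513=2.55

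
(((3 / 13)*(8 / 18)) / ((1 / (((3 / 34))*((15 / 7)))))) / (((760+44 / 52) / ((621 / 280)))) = 207 / 3661868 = 0.00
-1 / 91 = -0.01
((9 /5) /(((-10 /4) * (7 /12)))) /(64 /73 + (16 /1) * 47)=-657 /400750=-0.00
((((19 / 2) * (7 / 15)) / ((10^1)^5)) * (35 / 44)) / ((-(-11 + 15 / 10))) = 49 / 13200000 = 0.00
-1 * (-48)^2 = -2304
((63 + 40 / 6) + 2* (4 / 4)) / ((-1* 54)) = -215 / 162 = -1.33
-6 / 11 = -0.55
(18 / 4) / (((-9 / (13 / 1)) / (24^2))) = -3744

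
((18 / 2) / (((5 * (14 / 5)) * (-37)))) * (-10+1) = 81 / 518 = 0.16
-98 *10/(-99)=980/99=9.90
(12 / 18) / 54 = 1 / 81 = 0.01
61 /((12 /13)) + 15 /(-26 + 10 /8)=2881 /44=65.48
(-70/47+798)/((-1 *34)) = -18718/799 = -23.43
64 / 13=4.92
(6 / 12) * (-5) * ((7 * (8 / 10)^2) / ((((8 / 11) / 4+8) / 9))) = -308 / 25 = -12.32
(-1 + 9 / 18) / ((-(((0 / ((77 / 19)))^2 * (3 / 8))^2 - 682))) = -1 / 1364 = -0.00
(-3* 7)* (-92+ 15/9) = 1897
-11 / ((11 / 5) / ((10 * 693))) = -34650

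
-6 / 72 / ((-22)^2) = -1 / 5808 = -0.00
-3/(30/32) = -16/5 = -3.20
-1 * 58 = -58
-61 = -61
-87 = -87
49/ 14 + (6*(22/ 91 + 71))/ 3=26569/ 182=145.98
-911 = -911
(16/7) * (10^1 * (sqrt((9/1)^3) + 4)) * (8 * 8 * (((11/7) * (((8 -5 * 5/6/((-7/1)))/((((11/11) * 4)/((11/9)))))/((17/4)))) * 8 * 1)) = 55464386560/157437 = 352295.75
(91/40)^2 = 8281/1600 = 5.18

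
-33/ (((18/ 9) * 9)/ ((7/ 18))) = -77/ 108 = -0.71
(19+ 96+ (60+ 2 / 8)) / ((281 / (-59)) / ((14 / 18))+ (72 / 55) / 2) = -15923215 / 496908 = -32.04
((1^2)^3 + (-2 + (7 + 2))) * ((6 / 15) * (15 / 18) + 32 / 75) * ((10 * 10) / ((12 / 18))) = 912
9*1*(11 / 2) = 99 / 2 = 49.50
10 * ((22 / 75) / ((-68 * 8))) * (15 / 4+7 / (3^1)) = -803 / 24480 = -0.03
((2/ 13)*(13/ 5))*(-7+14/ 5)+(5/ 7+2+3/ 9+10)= 5968/ 525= 11.37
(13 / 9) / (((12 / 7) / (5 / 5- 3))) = -91 / 54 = -1.69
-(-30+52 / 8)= 23.50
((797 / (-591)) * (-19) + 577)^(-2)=349281 / 126842822500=0.00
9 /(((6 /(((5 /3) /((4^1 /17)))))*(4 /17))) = 45.16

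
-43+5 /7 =-42.29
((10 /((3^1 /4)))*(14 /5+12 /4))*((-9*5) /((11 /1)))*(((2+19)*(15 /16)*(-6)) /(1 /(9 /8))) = 3699675 /88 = 42041.76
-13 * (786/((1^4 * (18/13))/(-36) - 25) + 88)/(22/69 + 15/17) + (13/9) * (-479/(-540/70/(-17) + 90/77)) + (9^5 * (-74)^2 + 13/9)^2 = 7544573730866090828745053/72157708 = 104556726370328875.04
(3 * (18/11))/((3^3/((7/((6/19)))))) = 133/33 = 4.03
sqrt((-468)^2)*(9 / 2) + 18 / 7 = 2108.57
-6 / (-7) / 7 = 6 / 49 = 0.12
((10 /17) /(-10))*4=-4 /17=-0.24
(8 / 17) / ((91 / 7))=8 / 221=0.04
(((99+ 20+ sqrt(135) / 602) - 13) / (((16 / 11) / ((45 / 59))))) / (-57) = -8745 / 8968 - 495 *sqrt(15) / 10797472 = -0.98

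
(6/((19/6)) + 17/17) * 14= 770/19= 40.53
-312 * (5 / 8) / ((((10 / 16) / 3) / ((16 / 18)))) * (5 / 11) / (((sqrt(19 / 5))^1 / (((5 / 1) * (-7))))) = 145600 * sqrt(95) / 209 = 6790.11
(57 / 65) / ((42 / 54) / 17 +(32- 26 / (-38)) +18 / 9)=165699 / 6562400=0.03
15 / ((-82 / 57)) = -10.43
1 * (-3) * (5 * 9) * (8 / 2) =-540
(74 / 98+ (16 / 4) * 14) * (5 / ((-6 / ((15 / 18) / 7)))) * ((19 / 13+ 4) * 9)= -4936275 / 17836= -276.76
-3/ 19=-0.16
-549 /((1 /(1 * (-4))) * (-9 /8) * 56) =-244 /7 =-34.86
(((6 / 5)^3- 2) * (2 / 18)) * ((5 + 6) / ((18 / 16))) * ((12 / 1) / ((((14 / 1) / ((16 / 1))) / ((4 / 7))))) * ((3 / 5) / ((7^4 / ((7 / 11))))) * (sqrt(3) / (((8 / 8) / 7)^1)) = -34816 * sqrt(3) / 13505625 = -0.00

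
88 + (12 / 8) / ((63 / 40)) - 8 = 80.95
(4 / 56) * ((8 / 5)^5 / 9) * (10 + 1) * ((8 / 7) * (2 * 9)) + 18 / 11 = 34475674 / 1684375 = 20.47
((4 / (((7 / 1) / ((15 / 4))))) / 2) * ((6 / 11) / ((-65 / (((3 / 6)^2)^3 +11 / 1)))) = -6345 / 64064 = -0.10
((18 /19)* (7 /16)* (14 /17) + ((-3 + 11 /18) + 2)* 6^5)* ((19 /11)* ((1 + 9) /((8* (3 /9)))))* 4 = -58598505 /748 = -78340.25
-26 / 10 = -2.60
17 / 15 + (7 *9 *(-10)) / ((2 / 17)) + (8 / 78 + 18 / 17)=-17744218 / 3315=-5352.71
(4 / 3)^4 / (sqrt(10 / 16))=512 * sqrt(10) / 405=4.00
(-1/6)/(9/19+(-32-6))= 19/4278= 0.00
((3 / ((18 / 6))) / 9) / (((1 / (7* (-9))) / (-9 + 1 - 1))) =63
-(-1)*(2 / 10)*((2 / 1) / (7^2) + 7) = 69 / 49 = 1.41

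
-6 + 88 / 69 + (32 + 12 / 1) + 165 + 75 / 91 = 1287820 / 6279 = 205.10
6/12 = 1/2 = 0.50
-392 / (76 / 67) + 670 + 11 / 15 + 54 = 108059 / 285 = 379.15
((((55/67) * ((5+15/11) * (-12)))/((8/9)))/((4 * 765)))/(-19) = 105/86564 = 0.00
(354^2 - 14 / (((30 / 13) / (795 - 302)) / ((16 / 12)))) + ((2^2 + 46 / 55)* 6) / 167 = 2005921636 / 16533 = 121328.35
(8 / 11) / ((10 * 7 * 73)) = 0.00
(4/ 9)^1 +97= 877/ 9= 97.44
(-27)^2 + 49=778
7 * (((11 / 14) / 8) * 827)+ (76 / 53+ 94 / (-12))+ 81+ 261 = 2300191 / 2544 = 904.16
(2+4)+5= 11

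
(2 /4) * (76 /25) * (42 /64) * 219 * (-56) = -611667 /50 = -12233.34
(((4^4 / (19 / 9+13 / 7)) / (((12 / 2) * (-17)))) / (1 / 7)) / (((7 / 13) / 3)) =-52416 / 2125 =-24.67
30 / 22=15 / 11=1.36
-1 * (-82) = 82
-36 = -36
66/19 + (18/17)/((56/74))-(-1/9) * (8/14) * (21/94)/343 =152241107/31242498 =4.87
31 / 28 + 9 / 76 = 163 / 133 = 1.23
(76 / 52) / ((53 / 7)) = 133 / 689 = 0.19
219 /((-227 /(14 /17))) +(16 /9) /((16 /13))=22573 /34731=0.65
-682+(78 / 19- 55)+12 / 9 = -41699 / 57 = -731.56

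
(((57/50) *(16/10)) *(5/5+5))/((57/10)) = 48/25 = 1.92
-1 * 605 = -605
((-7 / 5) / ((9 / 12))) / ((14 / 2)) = -4 / 15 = -0.27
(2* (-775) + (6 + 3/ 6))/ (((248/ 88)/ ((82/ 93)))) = -482.91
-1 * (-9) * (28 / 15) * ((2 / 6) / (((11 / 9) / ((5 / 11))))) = 252 / 121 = 2.08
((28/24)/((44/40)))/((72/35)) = 1225/2376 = 0.52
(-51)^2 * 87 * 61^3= 51362849547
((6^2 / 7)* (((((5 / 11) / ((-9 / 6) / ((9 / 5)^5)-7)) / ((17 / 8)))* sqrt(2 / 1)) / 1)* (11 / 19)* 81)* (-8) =36733201920* sqrt(2) / 630111307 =82.44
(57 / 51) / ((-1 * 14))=-19 / 238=-0.08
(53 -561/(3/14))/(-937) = 2565/937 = 2.74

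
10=10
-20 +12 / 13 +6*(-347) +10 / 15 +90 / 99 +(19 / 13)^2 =-11697005 / 5577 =-2097.37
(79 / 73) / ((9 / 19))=1501 / 657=2.28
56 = 56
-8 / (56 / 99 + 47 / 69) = -6.42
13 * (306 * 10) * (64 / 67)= 2545920 / 67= 37998.81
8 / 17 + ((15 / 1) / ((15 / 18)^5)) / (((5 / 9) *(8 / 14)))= 6271072 / 53125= 118.04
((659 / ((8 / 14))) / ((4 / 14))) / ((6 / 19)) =613529 / 48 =12781.85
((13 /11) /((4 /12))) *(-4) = -156 /11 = -14.18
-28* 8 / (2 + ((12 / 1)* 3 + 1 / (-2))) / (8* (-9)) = 56 / 675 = 0.08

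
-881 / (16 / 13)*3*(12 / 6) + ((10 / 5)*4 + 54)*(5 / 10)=-34111 / 8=-4263.88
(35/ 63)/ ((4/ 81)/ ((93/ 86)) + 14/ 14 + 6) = 837/ 10615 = 0.08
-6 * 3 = -18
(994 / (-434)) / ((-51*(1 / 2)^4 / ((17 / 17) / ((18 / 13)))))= 7384 / 14229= 0.52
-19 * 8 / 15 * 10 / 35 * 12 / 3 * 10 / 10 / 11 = -1.05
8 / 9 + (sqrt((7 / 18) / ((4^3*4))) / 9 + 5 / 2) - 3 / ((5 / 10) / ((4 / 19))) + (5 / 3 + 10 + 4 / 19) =sqrt(14) / 864 + 4789 / 342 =14.01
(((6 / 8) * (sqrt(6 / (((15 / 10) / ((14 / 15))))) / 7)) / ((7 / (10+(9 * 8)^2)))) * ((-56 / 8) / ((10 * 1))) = -371 * sqrt(210) / 50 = -107.53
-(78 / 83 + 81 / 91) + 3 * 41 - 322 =-1516868 / 7553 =-200.83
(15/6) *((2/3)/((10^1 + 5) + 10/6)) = 1/10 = 0.10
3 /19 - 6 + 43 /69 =-6842 /1311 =-5.22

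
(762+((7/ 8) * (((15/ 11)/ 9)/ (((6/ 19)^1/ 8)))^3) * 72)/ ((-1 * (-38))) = 233127991/ 2048409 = 113.81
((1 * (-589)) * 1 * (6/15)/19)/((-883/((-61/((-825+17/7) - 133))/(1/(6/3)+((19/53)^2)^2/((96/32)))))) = 1253355563964/706760778634475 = 0.00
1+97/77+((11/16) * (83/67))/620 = 115717661/51177280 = 2.26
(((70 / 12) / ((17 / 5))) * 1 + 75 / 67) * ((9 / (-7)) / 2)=-58125 / 31892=-1.82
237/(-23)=-237/23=-10.30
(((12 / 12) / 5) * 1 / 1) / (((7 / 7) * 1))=1 / 5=0.20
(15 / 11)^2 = 225 / 121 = 1.86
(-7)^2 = 49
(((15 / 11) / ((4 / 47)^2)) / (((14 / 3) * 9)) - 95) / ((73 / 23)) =-5129805 / 179872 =-28.52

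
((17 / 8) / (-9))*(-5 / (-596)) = -85 / 42912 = -0.00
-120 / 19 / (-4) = 30 / 19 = 1.58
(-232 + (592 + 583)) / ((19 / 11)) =10373 / 19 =545.95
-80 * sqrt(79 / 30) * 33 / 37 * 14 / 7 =-176 * sqrt(2370) / 37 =-231.57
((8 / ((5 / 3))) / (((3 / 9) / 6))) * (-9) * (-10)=7776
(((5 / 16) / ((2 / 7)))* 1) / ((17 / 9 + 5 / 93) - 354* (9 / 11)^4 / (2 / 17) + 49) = -142969365 / 169598052416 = -0.00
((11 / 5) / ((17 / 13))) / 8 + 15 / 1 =10343 / 680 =15.21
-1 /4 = -0.25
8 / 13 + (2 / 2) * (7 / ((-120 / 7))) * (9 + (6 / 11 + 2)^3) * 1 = -20336287 / 2076360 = -9.79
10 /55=2 /11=0.18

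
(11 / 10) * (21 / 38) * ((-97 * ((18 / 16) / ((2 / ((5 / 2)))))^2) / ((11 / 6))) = -2474955 / 38912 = -63.60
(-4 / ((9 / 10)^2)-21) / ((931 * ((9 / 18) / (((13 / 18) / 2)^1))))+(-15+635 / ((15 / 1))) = 37074899 / 1357398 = 27.31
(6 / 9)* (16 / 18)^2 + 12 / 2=1586 / 243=6.53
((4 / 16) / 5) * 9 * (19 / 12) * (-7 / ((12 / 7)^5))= -2235331 / 6635520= -0.34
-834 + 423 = -411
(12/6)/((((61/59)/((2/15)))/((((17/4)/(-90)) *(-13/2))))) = 13039/164700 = 0.08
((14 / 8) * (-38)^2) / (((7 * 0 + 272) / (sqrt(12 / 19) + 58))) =133 * sqrt(57) / 136 + 73283 / 136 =546.23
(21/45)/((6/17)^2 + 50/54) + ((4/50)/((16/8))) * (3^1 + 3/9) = 2029/3513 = 0.58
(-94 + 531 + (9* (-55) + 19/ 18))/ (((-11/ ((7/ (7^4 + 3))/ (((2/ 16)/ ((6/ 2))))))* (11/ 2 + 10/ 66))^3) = 0.00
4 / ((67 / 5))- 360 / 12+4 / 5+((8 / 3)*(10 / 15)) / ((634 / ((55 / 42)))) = -580003966 / 20070855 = -28.90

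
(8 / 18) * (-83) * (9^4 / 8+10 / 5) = -545891 / 18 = -30327.28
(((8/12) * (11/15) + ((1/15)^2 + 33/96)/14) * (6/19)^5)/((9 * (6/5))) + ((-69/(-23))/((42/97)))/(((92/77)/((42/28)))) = 277414515869/31892155120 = 8.70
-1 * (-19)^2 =-361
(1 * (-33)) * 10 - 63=-393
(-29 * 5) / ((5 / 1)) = -29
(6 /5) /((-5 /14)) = -84 /25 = -3.36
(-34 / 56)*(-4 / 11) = 17 / 77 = 0.22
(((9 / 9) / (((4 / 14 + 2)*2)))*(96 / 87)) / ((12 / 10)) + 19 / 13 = 3761 / 2262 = 1.66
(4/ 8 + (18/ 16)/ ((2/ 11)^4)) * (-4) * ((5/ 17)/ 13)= -50705/ 544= -93.21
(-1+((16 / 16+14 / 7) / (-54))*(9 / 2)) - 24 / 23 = -211 / 92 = -2.29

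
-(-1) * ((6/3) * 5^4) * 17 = 21250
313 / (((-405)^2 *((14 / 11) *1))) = 0.00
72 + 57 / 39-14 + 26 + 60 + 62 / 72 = 68479 / 468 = 146.32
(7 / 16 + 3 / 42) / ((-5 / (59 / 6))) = -1121 / 1120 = -1.00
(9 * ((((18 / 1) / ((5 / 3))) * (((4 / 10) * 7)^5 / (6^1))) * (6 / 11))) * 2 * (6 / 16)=196036848 / 171875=1140.58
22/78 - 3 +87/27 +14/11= 2287/1287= 1.78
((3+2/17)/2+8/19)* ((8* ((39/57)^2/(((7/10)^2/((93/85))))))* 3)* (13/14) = 31359187080/679912093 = 46.12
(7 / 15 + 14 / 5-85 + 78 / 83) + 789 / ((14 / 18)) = 933.63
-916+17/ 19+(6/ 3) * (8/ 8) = -17349/ 19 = -913.11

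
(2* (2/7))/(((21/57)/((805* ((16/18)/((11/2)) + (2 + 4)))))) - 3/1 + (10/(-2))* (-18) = 5391691/693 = 7780.22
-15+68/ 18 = -101/ 9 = -11.22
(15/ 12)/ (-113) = -5/ 452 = -0.01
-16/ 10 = -8/ 5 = -1.60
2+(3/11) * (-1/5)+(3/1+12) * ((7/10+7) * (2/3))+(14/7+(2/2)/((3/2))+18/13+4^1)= 186608/2145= 87.00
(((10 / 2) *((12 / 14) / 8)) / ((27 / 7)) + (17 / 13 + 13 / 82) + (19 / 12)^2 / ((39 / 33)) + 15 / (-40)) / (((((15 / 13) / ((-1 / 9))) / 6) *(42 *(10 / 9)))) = -10289 / 247968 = -0.04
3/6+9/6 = 2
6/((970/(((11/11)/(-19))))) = -3/9215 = -0.00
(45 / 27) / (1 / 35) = 175 / 3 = 58.33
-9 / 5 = -1.80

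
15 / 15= 1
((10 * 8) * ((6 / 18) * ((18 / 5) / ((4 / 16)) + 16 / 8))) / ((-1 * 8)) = -164 / 3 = -54.67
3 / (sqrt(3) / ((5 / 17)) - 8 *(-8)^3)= 307200 / 419429533 - 255 *sqrt(3) / 419429533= 0.00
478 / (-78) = -239 / 39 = -6.13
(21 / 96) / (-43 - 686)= -7 / 23328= -0.00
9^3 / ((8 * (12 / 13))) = 3159 / 32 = 98.72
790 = 790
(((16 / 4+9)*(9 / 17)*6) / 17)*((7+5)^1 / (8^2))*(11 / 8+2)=28431 / 18496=1.54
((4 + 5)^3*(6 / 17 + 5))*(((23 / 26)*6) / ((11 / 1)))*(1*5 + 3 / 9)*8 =80338.14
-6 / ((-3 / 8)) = 16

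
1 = 1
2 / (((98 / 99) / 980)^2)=1960200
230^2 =52900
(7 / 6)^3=343 / 216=1.59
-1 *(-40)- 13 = 27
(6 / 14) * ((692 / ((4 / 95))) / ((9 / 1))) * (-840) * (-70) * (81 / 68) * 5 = 4659322500 / 17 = 274077794.12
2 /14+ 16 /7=17 /7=2.43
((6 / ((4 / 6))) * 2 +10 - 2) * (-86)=-2236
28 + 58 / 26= 393 / 13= 30.23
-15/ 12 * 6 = -15/ 2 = -7.50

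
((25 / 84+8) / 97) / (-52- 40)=-697 / 749616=-0.00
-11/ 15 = -0.73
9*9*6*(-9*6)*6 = -157464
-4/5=-0.80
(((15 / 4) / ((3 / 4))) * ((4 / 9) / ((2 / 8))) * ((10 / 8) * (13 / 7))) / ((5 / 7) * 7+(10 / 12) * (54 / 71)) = 923 / 252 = 3.66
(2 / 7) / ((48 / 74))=37 / 84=0.44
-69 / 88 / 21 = -0.04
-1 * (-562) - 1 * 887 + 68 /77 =-24957 /77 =-324.12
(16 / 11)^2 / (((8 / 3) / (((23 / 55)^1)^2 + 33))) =9633984 / 366025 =26.32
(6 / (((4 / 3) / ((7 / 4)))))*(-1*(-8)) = 63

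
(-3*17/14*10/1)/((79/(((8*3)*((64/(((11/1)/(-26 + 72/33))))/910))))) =10262016/6089083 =1.69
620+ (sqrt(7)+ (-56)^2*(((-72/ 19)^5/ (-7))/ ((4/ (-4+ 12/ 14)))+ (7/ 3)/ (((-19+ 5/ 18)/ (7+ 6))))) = -233250028422652/ 834445363+ sqrt(7) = -279524.38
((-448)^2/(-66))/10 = -50176/165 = -304.10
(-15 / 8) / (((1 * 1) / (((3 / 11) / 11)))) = -45 / 968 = -0.05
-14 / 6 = -7 / 3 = -2.33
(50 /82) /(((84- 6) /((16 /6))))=100 /4797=0.02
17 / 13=1.31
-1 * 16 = -16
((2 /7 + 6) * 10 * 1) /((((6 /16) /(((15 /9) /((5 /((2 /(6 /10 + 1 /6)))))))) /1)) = 70400 /483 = 145.76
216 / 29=7.45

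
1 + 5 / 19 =24 / 19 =1.26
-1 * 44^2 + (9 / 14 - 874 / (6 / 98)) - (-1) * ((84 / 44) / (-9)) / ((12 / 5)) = -44936279 / 2772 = -16210.78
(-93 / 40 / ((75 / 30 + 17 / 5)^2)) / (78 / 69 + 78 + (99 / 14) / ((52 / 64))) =-973245 / 1279866232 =-0.00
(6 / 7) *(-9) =-54 / 7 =-7.71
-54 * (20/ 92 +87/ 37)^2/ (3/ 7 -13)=225788661/ 7966211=28.34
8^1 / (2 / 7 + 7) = 56 / 51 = 1.10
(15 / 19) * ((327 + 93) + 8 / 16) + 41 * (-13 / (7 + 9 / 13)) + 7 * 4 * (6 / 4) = 578899 / 1900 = 304.68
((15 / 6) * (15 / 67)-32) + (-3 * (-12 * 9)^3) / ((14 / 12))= 3038395853 / 938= 3239227.99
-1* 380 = -380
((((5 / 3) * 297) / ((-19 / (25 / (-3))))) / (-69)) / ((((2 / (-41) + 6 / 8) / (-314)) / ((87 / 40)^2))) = 535938183 / 80408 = 6665.23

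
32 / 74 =0.43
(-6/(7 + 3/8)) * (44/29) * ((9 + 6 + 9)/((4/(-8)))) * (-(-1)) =59.25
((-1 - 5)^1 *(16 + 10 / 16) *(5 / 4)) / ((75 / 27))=-3591 / 80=-44.89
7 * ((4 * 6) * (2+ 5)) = 1176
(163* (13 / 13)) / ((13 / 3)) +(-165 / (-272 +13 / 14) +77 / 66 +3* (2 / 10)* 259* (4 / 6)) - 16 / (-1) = 158.99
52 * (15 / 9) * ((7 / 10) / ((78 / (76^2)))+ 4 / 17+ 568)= 8222144 / 153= 53739.50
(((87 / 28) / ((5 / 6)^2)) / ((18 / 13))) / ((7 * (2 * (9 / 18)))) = 1131 / 2450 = 0.46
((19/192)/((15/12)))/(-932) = -19/223680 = -0.00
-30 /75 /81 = -2 /405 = -0.00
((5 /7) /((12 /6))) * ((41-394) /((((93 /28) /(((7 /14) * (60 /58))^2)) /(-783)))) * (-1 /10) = -714825 /899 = -795.13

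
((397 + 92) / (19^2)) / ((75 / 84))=1.52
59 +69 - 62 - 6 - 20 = 40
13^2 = 169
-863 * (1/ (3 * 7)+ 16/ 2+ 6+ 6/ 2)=-308954/ 21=-14712.10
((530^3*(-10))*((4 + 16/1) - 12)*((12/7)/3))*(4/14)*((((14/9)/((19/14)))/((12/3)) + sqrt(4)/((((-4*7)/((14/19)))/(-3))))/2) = -190562560000/441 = -432114648.53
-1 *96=-96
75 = 75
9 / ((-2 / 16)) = -72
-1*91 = -91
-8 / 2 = -4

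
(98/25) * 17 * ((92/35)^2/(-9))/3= -287776/16875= -17.05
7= 7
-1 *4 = -4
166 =166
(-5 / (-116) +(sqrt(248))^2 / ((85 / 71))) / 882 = 2042953 / 8696520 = 0.23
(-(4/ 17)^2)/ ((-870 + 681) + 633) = -4/ 32079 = -0.00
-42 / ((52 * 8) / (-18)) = 189 / 104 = 1.82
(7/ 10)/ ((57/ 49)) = 343/ 570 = 0.60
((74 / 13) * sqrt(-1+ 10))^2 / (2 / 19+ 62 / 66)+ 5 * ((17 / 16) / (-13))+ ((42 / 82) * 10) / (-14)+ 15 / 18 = 60826116899 / 217847760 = 279.21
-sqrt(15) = -3.87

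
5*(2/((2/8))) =40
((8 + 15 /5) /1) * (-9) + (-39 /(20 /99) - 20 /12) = -293.72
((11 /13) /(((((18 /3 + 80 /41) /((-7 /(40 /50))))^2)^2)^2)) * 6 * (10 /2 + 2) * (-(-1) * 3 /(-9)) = -1384541359696746751530078125 /54341808516323969947664384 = -25.48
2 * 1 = 2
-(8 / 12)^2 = -4 / 9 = -0.44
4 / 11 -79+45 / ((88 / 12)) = -145 / 2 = -72.50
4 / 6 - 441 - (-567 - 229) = 1067 / 3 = 355.67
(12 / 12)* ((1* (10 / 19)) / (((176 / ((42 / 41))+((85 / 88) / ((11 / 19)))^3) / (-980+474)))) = -96381988792320 / 63860054498689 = -1.51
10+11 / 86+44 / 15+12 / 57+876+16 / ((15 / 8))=22005203 / 24510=897.81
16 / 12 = 4 / 3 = 1.33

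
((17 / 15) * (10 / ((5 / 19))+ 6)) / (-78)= -374 / 585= -0.64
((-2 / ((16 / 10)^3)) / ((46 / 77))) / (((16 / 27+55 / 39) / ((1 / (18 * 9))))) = -125125 / 49671168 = -0.00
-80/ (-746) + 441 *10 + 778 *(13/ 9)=18577252/ 3357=5533.89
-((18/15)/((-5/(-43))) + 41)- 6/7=-9131/175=-52.18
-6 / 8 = -3 / 4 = -0.75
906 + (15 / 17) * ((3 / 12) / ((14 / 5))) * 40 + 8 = 109141 / 119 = 917.15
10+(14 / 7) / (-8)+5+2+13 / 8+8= 211 / 8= 26.38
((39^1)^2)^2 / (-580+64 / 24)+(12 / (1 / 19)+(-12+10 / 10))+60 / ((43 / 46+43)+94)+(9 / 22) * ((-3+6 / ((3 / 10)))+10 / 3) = -30473979025 / 8058996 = -3781.36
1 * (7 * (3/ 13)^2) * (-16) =-1008/ 169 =-5.96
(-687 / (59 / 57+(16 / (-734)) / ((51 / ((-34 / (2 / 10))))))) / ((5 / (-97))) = 12031.43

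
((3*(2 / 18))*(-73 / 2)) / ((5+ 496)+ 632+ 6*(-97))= -73 / 3306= -0.02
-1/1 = -1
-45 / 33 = -15 / 11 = -1.36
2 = 2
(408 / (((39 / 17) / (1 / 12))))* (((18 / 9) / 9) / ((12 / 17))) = 4913 / 1053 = 4.67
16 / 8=2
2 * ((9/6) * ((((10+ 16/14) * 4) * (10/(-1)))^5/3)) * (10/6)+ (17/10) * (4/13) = -32028387655679428562/1092455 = -29317809571725.54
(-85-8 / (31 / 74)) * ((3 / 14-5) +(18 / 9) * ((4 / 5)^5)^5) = 9190510199889926581283 / 18477439880371093750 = 497.39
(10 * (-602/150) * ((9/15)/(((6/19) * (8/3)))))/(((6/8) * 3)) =-5719/450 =-12.71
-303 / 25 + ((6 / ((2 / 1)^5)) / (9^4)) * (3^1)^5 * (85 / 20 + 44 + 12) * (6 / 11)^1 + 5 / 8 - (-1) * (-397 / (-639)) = -59861759 / 5623200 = -10.65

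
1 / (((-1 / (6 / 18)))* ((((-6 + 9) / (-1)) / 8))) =8 / 9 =0.89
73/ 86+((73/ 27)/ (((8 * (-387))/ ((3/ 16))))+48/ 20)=7241683/ 2229120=3.25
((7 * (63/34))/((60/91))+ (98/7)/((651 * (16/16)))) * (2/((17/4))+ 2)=8717947/179180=48.65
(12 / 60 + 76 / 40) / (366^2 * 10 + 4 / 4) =21 / 13395610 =0.00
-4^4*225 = -57600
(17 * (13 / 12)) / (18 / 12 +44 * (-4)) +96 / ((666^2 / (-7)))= -2762029 / 25800174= -0.11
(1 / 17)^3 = 1 / 4913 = 0.00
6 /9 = 2 /3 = 0.67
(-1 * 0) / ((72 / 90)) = 0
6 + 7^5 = 16813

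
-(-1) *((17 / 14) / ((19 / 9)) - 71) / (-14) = 5.03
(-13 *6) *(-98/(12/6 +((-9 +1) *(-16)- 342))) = -1911/53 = -36.06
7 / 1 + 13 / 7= 62 / 7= 8.86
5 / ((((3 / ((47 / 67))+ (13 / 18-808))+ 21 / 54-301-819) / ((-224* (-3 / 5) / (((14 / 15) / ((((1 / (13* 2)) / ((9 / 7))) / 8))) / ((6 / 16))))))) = -8883 / 16915912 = -0.00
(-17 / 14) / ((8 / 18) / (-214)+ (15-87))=16371 / 970732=0.02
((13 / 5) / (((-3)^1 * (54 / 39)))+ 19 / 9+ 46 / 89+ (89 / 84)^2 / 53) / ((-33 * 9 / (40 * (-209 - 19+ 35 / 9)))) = 2037345719023 / 33362199486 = 61.07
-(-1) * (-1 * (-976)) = 976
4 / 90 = 0.04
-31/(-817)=31/817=0.04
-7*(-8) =56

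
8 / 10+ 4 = 24 / 5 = 4.80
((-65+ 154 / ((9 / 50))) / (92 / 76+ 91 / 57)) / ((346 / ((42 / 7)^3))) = 243333 / 1384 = 175.82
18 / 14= 9 / 7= 1.29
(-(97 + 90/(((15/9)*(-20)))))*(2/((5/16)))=-15088/25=-603.52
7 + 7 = 14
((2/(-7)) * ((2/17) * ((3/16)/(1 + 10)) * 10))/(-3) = 5/2618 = 0.00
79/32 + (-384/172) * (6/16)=1.63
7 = 7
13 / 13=1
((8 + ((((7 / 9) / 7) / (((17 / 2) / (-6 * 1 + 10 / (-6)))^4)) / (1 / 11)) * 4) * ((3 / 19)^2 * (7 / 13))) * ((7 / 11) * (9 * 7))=18049782296 / 2984957019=6.05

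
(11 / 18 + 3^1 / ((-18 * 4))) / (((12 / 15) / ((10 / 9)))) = 1025 / 1296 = 0.79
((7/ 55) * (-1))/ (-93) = 7/ 5115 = 0.00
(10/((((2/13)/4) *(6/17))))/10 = 221/3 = 73.67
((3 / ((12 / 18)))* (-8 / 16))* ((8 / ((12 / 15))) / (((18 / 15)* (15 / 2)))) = -5 / 2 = -2.50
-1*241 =-241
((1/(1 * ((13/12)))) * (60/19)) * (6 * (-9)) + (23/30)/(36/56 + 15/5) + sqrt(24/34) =-29703433/188955 + 2 * sqrt(51)/17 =-156.36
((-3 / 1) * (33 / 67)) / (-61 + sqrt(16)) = 33 / 1273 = 0.03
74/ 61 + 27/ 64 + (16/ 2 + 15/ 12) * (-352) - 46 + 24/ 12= -3298.37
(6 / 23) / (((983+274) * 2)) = 1 / 9637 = 0.00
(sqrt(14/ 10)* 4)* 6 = 28.40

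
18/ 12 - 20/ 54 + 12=709/ 54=13.13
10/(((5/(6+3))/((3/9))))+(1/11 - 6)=1/11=0.09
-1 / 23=-0.04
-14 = -14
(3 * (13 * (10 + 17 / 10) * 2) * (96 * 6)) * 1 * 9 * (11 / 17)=3061182.49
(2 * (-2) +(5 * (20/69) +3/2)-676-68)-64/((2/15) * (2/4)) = -235297/138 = -1705.05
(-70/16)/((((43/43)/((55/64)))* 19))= -1925/9728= -0.20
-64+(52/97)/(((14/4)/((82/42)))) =-908312/14259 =-63.70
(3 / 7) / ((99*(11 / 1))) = 1 / 2541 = 0.00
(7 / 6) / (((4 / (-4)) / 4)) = -14 / 3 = -4.67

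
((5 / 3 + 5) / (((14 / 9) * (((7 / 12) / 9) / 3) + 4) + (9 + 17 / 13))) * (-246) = -6216912 / 54365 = -114.36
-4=-4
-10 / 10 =-1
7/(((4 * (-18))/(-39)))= 91/24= 3.79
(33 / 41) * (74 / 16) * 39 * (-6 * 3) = -2613.24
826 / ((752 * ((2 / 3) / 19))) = 23541 / 752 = 31.30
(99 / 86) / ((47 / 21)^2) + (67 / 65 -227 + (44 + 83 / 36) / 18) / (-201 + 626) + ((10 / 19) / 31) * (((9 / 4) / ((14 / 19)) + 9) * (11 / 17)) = -1145576521238819 / 7010593709301000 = -0.16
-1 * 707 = -707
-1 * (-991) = 991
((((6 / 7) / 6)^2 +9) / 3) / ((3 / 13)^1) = 5746 / 441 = 13.03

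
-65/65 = -1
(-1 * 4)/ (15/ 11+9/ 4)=-176/ 159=-1.11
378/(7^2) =54/7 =7.71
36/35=1.03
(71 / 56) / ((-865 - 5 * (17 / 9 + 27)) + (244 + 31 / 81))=-5751 / 3470320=-0.00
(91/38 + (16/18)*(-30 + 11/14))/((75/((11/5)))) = -124157/179550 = -0.69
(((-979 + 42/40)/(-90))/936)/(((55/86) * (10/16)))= 841037/28957500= 0.03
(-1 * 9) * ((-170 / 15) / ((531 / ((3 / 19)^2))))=102 / 21299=0.00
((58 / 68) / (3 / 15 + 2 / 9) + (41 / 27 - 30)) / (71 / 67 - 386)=30923113 / 449846622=0.07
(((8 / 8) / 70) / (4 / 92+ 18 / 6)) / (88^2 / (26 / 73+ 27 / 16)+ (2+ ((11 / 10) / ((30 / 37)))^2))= 641700 / 518556400831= 0.00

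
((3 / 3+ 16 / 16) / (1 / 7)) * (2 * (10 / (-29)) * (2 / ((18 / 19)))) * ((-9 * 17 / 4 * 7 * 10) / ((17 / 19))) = 60996.55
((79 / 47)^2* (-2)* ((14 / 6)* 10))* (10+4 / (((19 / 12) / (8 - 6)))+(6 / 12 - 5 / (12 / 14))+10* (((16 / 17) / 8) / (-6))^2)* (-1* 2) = 839678119840 / 327499713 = 2563.90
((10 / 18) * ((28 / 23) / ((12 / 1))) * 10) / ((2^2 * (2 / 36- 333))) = -175 / 413517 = -0.00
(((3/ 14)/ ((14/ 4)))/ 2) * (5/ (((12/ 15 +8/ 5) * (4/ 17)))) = 425/ 1568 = 0.27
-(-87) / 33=29 / 11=2.64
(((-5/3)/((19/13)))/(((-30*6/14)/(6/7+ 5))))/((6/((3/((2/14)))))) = 3731/2052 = 1.82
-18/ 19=-0.95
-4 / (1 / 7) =-28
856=856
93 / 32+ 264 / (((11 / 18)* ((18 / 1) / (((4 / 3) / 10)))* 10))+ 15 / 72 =8243 / 2400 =3.43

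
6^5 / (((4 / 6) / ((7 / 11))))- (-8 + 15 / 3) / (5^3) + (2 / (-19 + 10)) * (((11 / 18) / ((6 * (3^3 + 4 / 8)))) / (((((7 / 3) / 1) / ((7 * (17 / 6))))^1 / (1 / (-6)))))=29760796903 / 4009500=7422.57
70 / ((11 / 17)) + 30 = 138.18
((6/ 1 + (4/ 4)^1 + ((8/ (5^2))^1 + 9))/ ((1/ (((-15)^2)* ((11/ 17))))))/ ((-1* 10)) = -1188/ 5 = -237.60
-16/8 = -2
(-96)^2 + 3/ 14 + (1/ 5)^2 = 3225689/ 350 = 9216.25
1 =1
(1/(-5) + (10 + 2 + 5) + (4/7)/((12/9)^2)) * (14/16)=2397/160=14.98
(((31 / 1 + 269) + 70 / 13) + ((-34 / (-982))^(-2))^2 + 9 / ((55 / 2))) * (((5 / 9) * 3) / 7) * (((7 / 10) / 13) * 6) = 41574091075379 / 776327695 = 53552.25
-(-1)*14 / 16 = 7 / 8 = 0.88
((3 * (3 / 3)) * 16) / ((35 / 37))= 1776 / 35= 50.74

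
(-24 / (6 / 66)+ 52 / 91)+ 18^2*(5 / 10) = -710 / 7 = -101.43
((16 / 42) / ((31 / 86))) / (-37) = -688 / 24087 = -0.03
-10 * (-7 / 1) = 70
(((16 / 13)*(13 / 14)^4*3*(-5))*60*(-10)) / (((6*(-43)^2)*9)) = 1098500 / 13318347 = 0.08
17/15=1.13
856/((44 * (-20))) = -0.97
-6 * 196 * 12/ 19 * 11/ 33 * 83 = -390432/ 19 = -20549.05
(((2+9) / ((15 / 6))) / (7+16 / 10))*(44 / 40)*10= 242 / 43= 5.63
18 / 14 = 9 / 7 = 1.29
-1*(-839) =839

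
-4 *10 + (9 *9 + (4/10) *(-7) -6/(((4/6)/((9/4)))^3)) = -246349/1280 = -192.46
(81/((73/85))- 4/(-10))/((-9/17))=-587707/3285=-178.91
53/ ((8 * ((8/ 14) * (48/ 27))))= 3339/ 512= 6.52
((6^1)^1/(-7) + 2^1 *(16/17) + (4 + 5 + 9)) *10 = 22640/119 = 190.25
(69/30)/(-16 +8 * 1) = -23/80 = -0.29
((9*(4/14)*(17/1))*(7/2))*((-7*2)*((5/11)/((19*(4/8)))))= -21420/209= -102.49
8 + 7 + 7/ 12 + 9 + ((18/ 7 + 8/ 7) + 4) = 2713/ 84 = 32.30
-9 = -9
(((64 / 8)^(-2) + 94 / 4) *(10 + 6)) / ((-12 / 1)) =-1505 / 48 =-31.35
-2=-2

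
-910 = -910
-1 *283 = -283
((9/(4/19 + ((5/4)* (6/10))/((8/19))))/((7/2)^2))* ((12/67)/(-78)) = -43776/51684269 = -0.00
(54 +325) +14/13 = 4941/13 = 380.08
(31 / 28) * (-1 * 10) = -155 / 14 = -11.07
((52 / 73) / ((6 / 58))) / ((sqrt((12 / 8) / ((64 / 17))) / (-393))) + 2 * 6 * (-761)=-9132 - 1580384 * sqrt(102) / 3723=-13419.16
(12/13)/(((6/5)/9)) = 6.92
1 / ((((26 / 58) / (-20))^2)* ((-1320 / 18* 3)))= -16820 / 1859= -9.05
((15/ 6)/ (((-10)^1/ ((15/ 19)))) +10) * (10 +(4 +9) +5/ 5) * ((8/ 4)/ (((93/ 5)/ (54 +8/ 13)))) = 10579000/ 7657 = 1381.61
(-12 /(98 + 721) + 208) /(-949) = -56780 /259077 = -0.22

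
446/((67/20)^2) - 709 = -3004301/4489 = -669.26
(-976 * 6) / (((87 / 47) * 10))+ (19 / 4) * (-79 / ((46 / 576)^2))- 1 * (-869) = -4470696363 / 76705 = -58284.29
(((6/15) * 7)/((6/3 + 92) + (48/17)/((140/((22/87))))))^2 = 583560649/657768038841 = 0.00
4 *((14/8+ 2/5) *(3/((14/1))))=129/70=1.84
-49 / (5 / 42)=-411.60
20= 20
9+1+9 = 19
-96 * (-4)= 384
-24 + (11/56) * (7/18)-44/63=-8273/336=-24.62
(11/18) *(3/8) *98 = 539/24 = 22.46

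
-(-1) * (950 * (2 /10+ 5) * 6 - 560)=29080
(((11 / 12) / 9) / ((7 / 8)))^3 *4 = 42592 / 6751269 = 0.01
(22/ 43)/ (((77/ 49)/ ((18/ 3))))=84/ 43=1.95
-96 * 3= -288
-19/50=-0.38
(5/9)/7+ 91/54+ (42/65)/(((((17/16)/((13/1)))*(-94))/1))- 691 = -1040948353/1510110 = -689.32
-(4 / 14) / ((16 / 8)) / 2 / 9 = -1 / 126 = -0.01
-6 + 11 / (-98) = -599 / 98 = -6.11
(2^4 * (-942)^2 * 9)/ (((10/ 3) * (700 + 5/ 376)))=8007572736/ 146225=54762.00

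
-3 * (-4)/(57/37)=148/19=7.79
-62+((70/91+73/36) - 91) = -150.20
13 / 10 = 1.30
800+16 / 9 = 7216 / 9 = 801.78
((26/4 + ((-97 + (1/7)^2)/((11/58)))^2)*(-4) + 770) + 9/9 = -2509423799/2401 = -1045157.77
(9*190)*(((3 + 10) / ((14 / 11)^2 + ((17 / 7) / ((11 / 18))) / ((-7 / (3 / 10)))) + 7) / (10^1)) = 2730.61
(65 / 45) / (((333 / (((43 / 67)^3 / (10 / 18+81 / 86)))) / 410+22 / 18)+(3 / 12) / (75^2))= 2277776166250 / 9182330246733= 0.25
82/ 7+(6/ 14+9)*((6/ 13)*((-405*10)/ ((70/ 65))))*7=-114545.43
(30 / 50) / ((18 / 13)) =0.43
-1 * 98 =-98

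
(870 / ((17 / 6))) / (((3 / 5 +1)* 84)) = 2175 / 952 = 2.28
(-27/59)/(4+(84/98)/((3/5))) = -189/2242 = -0.08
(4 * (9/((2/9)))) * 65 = 10530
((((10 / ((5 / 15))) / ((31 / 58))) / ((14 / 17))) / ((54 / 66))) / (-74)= -1.13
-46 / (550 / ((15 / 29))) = -0.04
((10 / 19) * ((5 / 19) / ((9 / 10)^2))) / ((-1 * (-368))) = 625 / 1345086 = 0.00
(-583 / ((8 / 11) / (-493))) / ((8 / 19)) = 60070571 / 64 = 938602.67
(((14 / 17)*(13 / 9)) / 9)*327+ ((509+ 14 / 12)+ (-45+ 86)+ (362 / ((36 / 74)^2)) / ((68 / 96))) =842653 / 306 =2753.77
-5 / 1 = -5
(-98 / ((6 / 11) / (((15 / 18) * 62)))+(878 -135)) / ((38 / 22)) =-845438 / 171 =-4944.08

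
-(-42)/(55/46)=1932/55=35.13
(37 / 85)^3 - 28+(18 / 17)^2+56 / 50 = -25.68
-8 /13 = -0.62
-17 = -17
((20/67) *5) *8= 800/67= 11.94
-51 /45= -17 /15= -1.13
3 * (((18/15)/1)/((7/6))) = 108/35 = 3.09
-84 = -84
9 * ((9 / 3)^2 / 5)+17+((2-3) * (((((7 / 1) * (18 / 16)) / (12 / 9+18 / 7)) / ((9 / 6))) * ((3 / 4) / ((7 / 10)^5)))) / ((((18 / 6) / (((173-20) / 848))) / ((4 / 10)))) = 985507067 / 29813560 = 33.06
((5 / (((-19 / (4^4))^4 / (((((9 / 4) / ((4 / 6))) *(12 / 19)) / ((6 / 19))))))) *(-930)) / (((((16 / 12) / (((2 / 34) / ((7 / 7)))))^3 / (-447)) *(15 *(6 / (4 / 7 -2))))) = -2824654867660800 / 4481869511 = -630240.32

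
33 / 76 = 0.43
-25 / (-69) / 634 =25 / 43746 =0.00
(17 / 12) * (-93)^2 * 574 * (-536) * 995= -3750881425620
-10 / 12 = -5 / 6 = -0.83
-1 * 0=0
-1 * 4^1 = -4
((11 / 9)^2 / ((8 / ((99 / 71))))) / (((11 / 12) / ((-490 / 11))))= -2695 / 213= -12.65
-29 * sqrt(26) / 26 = -5.69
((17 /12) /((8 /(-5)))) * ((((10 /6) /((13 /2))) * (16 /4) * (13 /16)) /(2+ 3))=-85 /576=-0.15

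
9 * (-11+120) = 981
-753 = -753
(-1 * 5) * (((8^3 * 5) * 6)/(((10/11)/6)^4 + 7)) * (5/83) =-56924208000/86133997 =-660.88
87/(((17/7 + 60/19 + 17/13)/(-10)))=-150423/1192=-126.19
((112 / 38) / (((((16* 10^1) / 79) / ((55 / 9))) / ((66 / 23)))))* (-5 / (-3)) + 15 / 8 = 1397255 / 31464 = 44.41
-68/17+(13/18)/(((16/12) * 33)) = -3155/792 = -3.98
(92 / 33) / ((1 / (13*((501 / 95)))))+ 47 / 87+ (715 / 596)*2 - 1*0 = 5257892327 / 27092670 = 194.07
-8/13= -0.62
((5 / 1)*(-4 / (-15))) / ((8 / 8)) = 4 / 3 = 1.33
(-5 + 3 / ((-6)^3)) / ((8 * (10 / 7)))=-2527 / 5760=-0.44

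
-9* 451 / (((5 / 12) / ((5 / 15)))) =-16236 / 5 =-3247.20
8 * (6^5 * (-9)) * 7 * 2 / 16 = -489888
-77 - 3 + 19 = -61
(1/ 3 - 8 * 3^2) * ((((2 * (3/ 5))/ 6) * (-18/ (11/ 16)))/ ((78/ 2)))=1376/ 143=9.62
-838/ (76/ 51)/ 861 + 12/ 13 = 38273/ 141778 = 0.27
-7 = -7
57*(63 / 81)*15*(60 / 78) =511.54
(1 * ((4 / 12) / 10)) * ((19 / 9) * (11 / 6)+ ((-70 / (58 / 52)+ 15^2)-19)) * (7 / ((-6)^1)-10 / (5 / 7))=-20964307 / 281880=-74.37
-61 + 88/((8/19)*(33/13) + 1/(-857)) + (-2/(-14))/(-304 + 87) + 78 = 99.42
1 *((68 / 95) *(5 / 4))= 0.89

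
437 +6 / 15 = 2187 / 5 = 437.40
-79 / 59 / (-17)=79 / 1003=0.08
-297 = -297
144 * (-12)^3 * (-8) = 1990656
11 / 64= 0.17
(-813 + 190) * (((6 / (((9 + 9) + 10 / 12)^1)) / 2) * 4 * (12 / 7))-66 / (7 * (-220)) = -5382381 / 7910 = -680.45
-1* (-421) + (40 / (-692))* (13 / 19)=1383697 / 3287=420.96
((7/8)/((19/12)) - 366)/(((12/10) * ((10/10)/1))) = -23145/76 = -304.54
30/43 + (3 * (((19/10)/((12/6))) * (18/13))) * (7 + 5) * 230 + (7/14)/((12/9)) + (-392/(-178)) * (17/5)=21691326409/1990040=10899.94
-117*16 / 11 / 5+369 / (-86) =-181287 / 4730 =-38.33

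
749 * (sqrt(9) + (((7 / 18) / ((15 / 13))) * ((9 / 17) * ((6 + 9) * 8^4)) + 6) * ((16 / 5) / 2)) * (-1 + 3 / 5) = -447007694 / 85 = -5258914.05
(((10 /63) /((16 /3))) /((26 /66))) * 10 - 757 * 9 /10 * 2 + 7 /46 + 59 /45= -512510021 /376740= -1360.38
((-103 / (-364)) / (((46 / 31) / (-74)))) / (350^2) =-0.00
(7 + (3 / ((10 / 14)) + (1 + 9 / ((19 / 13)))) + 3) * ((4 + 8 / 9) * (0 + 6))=178552 / 285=626.50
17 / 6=2.83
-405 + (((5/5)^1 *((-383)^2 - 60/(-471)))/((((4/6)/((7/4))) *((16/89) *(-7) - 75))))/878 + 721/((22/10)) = -56490009847/680407856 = -83.02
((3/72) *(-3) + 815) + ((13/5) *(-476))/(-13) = 36403/40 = 910.08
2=2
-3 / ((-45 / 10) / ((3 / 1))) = 2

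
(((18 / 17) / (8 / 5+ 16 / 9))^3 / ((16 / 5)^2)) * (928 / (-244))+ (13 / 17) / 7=2882169603689 / 29468999698432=0.10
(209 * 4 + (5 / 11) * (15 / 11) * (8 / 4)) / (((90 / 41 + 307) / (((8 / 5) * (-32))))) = -1063307776 / 7669585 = -138.64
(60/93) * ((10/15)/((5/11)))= 88/93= 0.95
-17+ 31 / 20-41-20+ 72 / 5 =-1241 / 20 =-62.05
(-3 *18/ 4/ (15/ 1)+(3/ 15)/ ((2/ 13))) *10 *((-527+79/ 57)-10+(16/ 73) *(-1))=-8918408/ 4161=-2143.33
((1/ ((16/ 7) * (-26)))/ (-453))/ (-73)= -0.00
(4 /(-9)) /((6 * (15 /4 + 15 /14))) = -0.02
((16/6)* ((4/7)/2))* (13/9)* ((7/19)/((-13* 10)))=-8/2565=-0.00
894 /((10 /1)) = 447 /5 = 89.40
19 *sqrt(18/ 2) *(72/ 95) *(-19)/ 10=-2052/ 25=-82.08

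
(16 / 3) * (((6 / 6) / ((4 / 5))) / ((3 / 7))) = 140 / 9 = 15.56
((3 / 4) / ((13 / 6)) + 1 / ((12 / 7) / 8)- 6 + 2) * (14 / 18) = 553 / 702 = 0.79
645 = 645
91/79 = 1.15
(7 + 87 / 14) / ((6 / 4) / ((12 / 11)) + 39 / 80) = 7400 / 1043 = 7.09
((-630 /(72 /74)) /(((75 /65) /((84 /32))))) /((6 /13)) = -306397 /96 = -3191.64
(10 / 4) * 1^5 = 5 / 2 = 2.50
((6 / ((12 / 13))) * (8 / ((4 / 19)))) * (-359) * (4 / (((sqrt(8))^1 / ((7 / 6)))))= -620711 * sqrt(2) / 6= -146302.99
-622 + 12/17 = -10562/17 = -621.29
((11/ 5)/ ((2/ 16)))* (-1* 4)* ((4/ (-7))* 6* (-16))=-3861.94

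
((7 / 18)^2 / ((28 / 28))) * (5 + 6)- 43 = -13393 / 324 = -41.34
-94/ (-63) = 94/ 63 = 1.49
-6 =-6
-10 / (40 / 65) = -65 / 4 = -16.25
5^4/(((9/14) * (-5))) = -1750/9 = -194.44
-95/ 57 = -5/ 3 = -1.67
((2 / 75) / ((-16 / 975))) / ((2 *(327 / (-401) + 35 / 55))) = 57343 / 12640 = 4.54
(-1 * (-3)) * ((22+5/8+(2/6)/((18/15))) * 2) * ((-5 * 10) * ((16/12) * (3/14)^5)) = -1113075/268912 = -4.14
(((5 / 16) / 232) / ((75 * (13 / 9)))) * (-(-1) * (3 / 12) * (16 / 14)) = 3 / 844480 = 0.00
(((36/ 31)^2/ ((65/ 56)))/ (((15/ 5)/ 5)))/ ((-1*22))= -12096/ 137423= -0.09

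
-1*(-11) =11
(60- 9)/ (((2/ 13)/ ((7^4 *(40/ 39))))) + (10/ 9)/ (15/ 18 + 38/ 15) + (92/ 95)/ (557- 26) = 4159209092092/ 5094945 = 816340.33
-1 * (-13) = 13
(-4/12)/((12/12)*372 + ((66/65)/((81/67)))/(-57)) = -33345/37211546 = -0.00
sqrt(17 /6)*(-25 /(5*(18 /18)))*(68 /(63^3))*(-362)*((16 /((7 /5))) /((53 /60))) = 98464000*sqrt(102) /92767437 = 10.72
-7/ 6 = -1.17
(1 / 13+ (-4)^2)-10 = 79 / 13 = 6.08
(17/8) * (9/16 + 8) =2329/128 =18.20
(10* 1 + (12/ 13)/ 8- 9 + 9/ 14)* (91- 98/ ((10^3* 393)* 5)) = 160.00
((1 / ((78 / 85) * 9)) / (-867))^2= 25 / 1281783204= 0.00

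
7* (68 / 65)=476 / 65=7.32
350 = 350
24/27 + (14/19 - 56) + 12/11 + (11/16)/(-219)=-117070865/2197008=-53.29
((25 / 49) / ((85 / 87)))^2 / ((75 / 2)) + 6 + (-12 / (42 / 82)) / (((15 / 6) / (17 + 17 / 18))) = -5063378344 / 31225005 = -162.16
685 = 685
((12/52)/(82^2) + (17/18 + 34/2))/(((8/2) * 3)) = 14117065/9440496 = 1.50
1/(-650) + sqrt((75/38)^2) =12178/6175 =1.97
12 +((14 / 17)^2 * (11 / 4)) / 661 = 2292887 / 191029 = 12.00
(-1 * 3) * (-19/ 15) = 19/ 5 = 3.80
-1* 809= -809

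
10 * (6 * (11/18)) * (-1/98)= -55/147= -0.37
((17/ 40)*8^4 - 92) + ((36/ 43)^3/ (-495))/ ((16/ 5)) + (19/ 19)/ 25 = 36050930417/ 21864425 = 1648.84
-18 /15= -6 /5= -1.20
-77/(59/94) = -7238/59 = -122.68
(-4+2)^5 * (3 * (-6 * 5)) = 2880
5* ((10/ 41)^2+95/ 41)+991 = 1685846/ 1681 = 1002.88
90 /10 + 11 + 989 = 1009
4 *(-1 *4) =-16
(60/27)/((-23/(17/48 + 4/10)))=-181/2484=-0.07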